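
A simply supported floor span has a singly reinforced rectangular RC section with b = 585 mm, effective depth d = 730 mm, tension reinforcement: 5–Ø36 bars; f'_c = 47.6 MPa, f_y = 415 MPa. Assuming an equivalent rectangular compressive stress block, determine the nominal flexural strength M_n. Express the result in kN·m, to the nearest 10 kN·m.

A_s = 5 × 1018 = 5090 mm².
T = A_s f_y = 5090 × 415 = 2112350 N = 2112.35 kN.
From C = T: a = T/(0.85 f'_c b) = 2112350/(0.85 × 47.6 × 585) = 89.25 mm.
M_n = T(d − a/2) = 2112.35 kN × (730 − 44.625) mm = 1447.75 kN·m.

M_n ≈ 1450 kN·m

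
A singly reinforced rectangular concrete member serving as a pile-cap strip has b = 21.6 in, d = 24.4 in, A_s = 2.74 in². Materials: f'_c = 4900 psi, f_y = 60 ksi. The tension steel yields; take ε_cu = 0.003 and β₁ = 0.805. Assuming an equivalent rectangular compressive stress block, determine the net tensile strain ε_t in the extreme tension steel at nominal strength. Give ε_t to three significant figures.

a = A_s f_y/(0.85 f'_c b) = 1.827 in.
β₁ = 0.805, so c = a/β₁ = 1.827/0.805 = 2.270 in.
From the linear strain diagram with ε_cu = 0.003: ε_t = 0.003 (d − c)/c = 0.003 × (24.4 − 2.270)/2.270 = 0.0292.
Since ε_t ≥ 0.005, the section is tension-controlled.

ε_t ≈ 0.0292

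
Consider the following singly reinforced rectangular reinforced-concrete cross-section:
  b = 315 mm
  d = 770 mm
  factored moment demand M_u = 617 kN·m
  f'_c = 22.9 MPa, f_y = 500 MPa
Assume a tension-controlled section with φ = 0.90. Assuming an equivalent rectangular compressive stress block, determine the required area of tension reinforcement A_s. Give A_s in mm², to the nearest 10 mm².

A_s ≈ 1990 mm²

M_n = M_u/φ = 617/0.90 = 685.556 kN·m.
With M_n = 0.85 f'_c a b (d − a/2), solve the quadratic for a:
a = d − √(d² − 2M_n/(0.85 f'_c b)) = 770 − √(770² − 2 × 685.556×10⁶/(0.85 × 22.9 × 315)) = 162.31 mm.
A_s = 0.85 f'_c a b / f_y = 0.85 × 22.9 × 162.31 × 315 / 500 = 1990.4 mm².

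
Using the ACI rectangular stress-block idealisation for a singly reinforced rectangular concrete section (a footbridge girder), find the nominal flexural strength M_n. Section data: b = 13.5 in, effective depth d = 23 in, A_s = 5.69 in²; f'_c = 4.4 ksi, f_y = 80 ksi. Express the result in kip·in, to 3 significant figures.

T = A_s f_y = 5.69 × 80 = 455.2 kips.
a = T/(0.85 f'_c b) = 455.2/(0.85 × 4.4 × 13.5) = 9.016 in.
M_n = T(d − a/2) = 455.2 × (23 − 4.508) = 8417.6 kip·in.

M_n ≈ 8420 kip·in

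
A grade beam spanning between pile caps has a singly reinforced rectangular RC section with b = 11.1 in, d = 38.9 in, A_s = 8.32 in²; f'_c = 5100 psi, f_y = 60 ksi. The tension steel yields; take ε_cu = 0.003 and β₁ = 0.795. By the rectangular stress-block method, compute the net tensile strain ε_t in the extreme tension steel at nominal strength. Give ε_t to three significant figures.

a = A_s f_y/(0.85 f'_c b) = 10.374 in.
β₁ = 0.795, so c = a/β₁ = 10.374/0.795 = 13.049 in.
From the linear strain diagram with ε_cu = 0.003: ε_t = 0.003 (d − c)/c = 0.003 × (38.9 − 13.049)/13.049 = 0.00594.
Since ε_t ≥ 0.005, the section is tension-controlled.

ε_t ≈ 0.00594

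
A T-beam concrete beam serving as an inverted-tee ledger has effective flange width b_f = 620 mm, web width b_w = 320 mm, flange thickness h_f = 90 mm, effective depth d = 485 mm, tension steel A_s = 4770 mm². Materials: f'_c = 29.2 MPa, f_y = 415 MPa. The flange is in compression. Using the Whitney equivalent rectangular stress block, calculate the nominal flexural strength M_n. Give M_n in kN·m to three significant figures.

Tension: T = A_s f_y = 4770 × 415 = 1979550 N.
Try a within the flange: a = T/(0.85 f'_c b_f) = 1979550/(0.85 × 29.2 × 620) = 128.64 mm.
a = 128.64 > h_f = 90 mm: the block extends into the web. Split into flange-overhang and web parts.
C_f = 0.85 f'_c (b_f − b_w) h_f = 0.85 × 29.2 × (620 − 320) × 90 = 670140 N.
Remaining web compression depth: a_w = (T − C_f)/(0.85 f'_c b_w) = (1979550 − 670140)/(0.85 × 29.2 × 320) = 164.86 mm.
M_n = C_f(d − h_f/2) + (T − C_f)(d − a_w/2) = 670140 × (485 − 45) + 1309410 × (485 − 82.43) = 294.86 + 527.13 = 821.99 × 10⁶ N·mm.
M_n = 821.99 kN·m.

M_n ≈ 822 kN·m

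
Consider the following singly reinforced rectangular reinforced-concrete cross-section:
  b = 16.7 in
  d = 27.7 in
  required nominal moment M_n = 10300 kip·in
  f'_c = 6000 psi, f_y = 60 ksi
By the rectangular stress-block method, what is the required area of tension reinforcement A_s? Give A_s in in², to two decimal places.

A_s ≈ 6.78 in²

From M_n = 0.85 f'_c a b (d − a/2):
a = d − √(d² − 2M_n/(0.85 f'_c b)) = 27.7 − √(27.7² − 2 × 10300/(0.85 × 6 × 16.7)) = 4.778 in.
A_s = 0.85 f'_c a b / f_y = 0.85 × 6 × 4.778 × 16.7 / 60 = 6.782 in².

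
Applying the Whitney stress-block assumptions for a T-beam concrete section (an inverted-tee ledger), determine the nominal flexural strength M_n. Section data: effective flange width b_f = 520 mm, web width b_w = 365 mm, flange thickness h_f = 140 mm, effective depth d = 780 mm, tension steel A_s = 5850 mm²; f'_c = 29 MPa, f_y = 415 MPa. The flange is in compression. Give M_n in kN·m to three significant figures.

M_n ≈ 1660 kN·m

Tension: T = A_s f_y = 5850 × 415 = 2427750 N.
Try a within the flange: a = T/(0.85 f'_c b_f) = 2427750/(0.85 × 29 × 520) = 189.40 mm.
a = 189.40 > h_f = 140 mm: the block extends into the web. Split into flange-overhang and web parts.
C_f = 0.85 f'_c (b_f − b_w) h_f = 0.85 × 29 × (520 − 365) × 140 = 534905 N.
Remaining web compression depth: a_w = (T − C_f)/(0.85 f'_c b_w) = (2427750 − 534905)/(0.85 × 29 × 365) = 210.38 mm.
M_n = C_f(d − h_f/2) + (T − C_f)(d − a_w/2) = 534905 × (780 − 70) + 1892845 × (780 − 105.19) = 379.78 + 1277.31 = 1657.09 × 10⁶ N·mm.
M_n = 1657.09 kN·m.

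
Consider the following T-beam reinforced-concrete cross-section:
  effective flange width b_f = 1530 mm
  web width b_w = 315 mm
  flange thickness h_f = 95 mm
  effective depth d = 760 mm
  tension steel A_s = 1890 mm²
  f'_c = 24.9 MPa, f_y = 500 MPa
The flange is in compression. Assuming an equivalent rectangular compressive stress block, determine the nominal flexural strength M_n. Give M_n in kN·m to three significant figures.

Tension: T = A_s f_y = 1890 × 500 = 945000 N.
Try a within the flange: a = T/(0.85 f'_c b_f) = 945000/(0.85 × 24.9 × 1530) = 29.18 mm.
Since a = 29.18 ≤ h_f = 95 mm, the stress block lies entirely in the flange; analyse as a rectangular beam of width b_f.
M_n = T(d − a/2) = 945000 × (760 − 14.59) = 704.41 × 10⁶ N·mm.
M_n = 704.41 kN·m.

M_n ≈ 704 kN·m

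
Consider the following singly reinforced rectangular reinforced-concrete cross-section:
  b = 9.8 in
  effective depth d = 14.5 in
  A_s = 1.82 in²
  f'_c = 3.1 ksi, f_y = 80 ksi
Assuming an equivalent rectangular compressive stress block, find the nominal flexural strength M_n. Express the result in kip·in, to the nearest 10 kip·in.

M_n ≈ 1700 kip·in

T = A_s f_y = 1.82 × 80 = 145.6 kips.
a = T/(0.85 f'_c b) = 145.6/(0.85 × 3.1 × 9.8) = 5.638 in.
M_n = T(d − a/2) = 145.6 × (14.5 − 2.819) = 1700.8 kip·in.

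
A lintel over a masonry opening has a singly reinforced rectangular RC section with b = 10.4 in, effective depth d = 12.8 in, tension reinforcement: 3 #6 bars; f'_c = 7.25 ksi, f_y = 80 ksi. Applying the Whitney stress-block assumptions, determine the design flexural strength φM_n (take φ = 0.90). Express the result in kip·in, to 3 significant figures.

φM_n ≈ 1140 kip·in

A_s = 3 × 0.44 = 1.32 in².
T = A_s f_y = 1.32 × 80 = 105.6 kips.
a = T/(0.85 f'_c b) = 105.6/(0.85 × 7.25 × 10.4) = 1.648 in.
M_n = T(d − a/2) = 105.6 × (12.8 − 0.824) = 1264.7 kip·in.
φM_n = 0.90 × 1264.7 = 1138.2 kip·in.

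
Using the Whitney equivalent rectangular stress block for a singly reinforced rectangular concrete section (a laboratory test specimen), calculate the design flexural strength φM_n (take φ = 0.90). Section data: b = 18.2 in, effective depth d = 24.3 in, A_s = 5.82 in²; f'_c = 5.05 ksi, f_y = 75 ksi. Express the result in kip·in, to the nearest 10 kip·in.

T = A_s f_y = 5.82 × 75 = 436.5 kips.
a = T/(0.85 f'_c b) = 436.5/(0.85 × 5.05 × 18.2) = 5.587 in.
M_n = T(d − a/2) = 436.5 × (24.3 − 2.7935) = 9387.6 kip·in.
φM_n = 0.90 × 9387.6 = 8448.8 kip·in.

φM_n ≈ 8450 kip·in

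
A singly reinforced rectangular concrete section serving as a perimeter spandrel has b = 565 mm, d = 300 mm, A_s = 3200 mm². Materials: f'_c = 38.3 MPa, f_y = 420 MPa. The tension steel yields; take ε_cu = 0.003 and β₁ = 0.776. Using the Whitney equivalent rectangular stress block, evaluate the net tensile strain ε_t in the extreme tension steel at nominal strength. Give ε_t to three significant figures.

ε_t ≈ 0.00656

a = A_s f_y/(0.85 f'_c b) = 73.07 mm.
β₁ = 0.776, so c = a/β₁ = 73.07/0.776 = 94.16 mm.
From the linear strain diagram with ε_cu = 0.003: ε_t = 0.003 (d − c)/c = 0.003 × (300 − 94.16)/94.16 = 0.00656.
Since ε_t ≥ 0.005, the section is tension-controlled.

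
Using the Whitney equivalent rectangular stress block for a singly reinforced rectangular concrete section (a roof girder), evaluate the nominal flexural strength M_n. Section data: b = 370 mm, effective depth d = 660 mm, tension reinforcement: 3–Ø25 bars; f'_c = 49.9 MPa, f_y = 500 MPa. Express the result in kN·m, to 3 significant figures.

A_s = 3 × 491 = 1473 mm².
T = A_s f_y = 1473 × 500 = 736500 N = 736.5 kN.
From C = T: a = T/(0.85 f'_c b) = 736500/(0.85 × 49.9 × 370) = 46.93 mm.
M_n = T(d − a/2) = 736.5 kN × (660 − 23.465) mm = 468.81 kN·m.

M_n ≈ 469 kN·m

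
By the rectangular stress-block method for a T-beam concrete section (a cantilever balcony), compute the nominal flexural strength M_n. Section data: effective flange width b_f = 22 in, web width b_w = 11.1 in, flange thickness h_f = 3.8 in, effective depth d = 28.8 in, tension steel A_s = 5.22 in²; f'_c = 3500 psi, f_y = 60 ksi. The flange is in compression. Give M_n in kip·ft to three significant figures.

M_n ≈ 687 kip·ft

Tension: T = A_s f_y = 5.22 × 60 = 313.2 kips.
Try a within the flange: a = T/(0.85 f'_c b_f) = 313.2/(0.85 × 3.5 × 22) = 4.785 in.
a = 4.785 > h_f = 3.8 in: the block extends into the web. Split into flange-overhang and web parts.
C_f = 0.85 f'_c (b_f − b_w) h_f = 0.85 × 3.5 × (22 − 11.1) × 3.8 = 123.2 kips.
Remaining web compression depth: a_w = (T − C_f)/(0.85 f'_c b_w) = (313.2 − 123.2)/(0.85 × 3.5 × 11.1) = 5.754 in.
M_n = C_f(d − h_f/2) + (T − C_f)(d − a_w/2) = 123.2 × (28.8 − 1.9) + 190 × (28.8 − 2.877) = 3314.1 + 4925.4 = 8239.5 kip·in.
M_n = 8239.5/12 = 686.63 kip·ft.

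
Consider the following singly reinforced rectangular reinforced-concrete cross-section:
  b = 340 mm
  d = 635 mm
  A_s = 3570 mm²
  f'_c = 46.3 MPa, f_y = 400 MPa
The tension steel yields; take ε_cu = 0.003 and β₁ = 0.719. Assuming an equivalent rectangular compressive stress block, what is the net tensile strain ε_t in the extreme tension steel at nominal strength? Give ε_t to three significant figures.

a = A_s f_y/(0.85 f'_c b) = 106.72 mm.
β₁ = 0.719, so c = a/β₁ = 106.72/0.719 = 148.43 mm.
From the linear strain diagram with ε_cu = 0.003: ε_t = 0.003 (d − c)/c = 0.003 × (635 − 148.43)/148.43 = 0.00983.
Since ε_t ≥ 0.005, the section is tension-controlled.

ε_t ≈ 0.00983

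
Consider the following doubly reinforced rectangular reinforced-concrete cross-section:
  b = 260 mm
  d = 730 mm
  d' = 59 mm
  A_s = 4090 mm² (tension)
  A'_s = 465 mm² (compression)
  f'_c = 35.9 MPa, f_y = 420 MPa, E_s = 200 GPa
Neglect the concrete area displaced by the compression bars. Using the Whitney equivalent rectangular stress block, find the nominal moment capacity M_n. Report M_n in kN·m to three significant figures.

M_n ≈ 1100 kN·m

Assume both tension and compression steel yield.
Net tension couple steel: A_s − A'_s = 3625 mm².
a = (A_s − A'_s) f_y / (0.85 f'_c b) = 1522500/(0.85 × 35.9 × 260) = 191.90 mm.
c = a/β₁ = 191.90/0.794 = 241.69 mm; ε'_s = 0.003(c − d')/c = 0.0023 ≥ f_y/E_s = 0.0021, so compression steel does yield.
M_n = (A_s − A'_s) f_y (d − a/2) + A'_s f_y (d − d') = [1522500 × (730 − 95.95) + 195300 × (730 − 59)] × 10⁻⁶ = 965.34 + 131.05 = 1096.39 kN·m.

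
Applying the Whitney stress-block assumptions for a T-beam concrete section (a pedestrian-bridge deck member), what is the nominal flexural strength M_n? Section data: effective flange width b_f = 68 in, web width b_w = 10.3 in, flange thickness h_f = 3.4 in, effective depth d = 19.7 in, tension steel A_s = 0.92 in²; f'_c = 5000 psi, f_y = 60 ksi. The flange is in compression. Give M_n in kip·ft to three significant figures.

M_n ≈ 90.2 kip·ft

Tension: T = A_s f_y = 0.92 × 60 = 55.2 kips.
Try a within the flange: a = T/(0.85 f'_c b_f) = 55.2/(0.85 × 5 × 68) = 0.191 in.
Since a = 0.191 ≤ h_f = 3.4 in, the stress block lies entirely in the flange; analyse as a rectangular beam of width b_f.
M_n = T(d − a/2) = 55.2 × (19.7 − 0.0955) = 1082.2 kip·in.
M_n = 1082.2/12 = 90.18 kip·ft.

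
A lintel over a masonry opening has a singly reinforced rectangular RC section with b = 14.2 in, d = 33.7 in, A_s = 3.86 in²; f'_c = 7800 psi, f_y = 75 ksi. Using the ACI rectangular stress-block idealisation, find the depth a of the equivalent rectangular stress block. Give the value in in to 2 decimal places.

a ≈ 3.08 in

T = A_s f_y = 3.86 × 75 = 289.5 kips.
a = T/(0.85 f'_c b) = 289.5/(0.85 × 7.8 × 14.2) = 3.08 in.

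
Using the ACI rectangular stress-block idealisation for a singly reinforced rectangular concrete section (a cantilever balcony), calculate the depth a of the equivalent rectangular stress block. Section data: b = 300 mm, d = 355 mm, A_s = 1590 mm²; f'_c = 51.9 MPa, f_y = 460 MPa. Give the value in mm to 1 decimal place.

T = A_s f_y = 1590 × 460 = 731400 N = 731.4 kN.
Setting C = 0.85 f'_c a b equal to T: a = 731400/(0.85 × 51.9 × 300) = 55.3 mm.

a ≈ 55.3 mm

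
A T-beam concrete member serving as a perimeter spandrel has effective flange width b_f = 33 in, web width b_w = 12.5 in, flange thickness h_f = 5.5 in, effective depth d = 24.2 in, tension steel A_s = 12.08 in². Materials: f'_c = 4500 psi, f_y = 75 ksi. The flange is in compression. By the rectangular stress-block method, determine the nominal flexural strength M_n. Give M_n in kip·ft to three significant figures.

M_n ≈ 1530 kip·ft

Tension: T = A_s f_y = 12.08 × 75 = 906 kips.
Try a within the flange: a = T/(0.85 f'_c b_f) = 906/(0.85 × 4.5 × 33) = 7.178 in.
a = 7.178 > h_f = 5.5 in: the block extends into the web. Split into flange-overhang and web parts.
C_f = 0.85 f'_c (b_f − b_w) h_f = 0.85 × 4.5 × (33 − 12.5) × 5.5 = 431.3 kips.
Remaining web compression depth: a_w = (T − C_f)/(0.85 f'_c b_w) = (906 − 431.3)/(0.85 × 4.5 × 12.5) = 9.928 in.
M_n = C_f(d − h_f/2) + (T − C_f)(d − a_w/2) = 431.3 × (24.2 − 2.75) + 474.7 × (24.2 − 4.964) = 9251.4 + 9131.3 = 18382.7 kip·in.
M_n = 18382.7/12 = 1531.89 kip·ft.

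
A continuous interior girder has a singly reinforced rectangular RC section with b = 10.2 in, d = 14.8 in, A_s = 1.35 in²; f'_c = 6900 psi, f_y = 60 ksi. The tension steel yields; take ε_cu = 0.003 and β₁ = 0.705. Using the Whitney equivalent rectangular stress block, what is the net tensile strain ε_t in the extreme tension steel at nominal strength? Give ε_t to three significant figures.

ε_t ≈ 0.0201

a = A_s f_y/(0.85 f'_c b) = 1.354 in.
β₁ = 0.705, so c = a/β₁ = 1.354/0.705 = 1.921 in.
From the linear strain diagram with ε_cu = 0.003: ε_t = 0.003 (d − c)/c = 0.003 × (14.8 − 1.921)/1.921 = 0.0201.
Since ε_t ≥ 0.005, the section is tension-controlled.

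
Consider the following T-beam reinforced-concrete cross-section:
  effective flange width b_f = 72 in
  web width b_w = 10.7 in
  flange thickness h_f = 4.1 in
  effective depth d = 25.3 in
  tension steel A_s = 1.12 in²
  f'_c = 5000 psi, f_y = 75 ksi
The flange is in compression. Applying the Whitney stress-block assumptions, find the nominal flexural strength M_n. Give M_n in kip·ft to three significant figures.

Tension: T = A_s f_y = 1.12 × 75 = 84 kips.
Try a within the flange: a = T/(0.85 f'_c b_f) = 84/(0.85 × 5 × 72) = 0.275 in.
Since a = 0.275 ≤ h_f = 4.1 in, the stress block lies entirely in the flange; analyse as a rectangular beam of width b_f.
M_n = T(d − a/2) = 84 × (25.3 − 0.1375) = 2113.7 kip·in.
M_n = 2113.7/12 = 176.14 kip·ft.

M_n ≈ 176 kip·ft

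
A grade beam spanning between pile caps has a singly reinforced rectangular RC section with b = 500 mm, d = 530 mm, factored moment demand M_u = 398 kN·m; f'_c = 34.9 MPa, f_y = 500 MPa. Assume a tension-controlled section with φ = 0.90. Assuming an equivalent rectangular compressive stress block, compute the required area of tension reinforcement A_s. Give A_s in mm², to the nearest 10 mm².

A_s ≈ 1770 mm²

M_n = M_u/φ = 398/0.90 = 442.222 kN·m.
With M_n = 0.85 f'_c a b (d − a/2), solve the quadratic for a:
a = d − √(d² − 2M_n/(0.85 f'_c b)) = 530 − √(530² − 2 × 442.222×10⁶/(0.85 × 34.9 × 500)) = 59.61 mm.
A_s = 0.85 f'_c a b / f_y = 0.85 × 34.9 × 59.61 × 500 / 500 = 1768.3 mm².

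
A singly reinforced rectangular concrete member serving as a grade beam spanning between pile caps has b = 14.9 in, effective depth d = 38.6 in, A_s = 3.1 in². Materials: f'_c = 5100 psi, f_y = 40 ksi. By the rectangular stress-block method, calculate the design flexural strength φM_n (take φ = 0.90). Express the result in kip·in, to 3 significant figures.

φM_n ≈ 4200 kip·in

T = A_s f_y = 3.1 × 40 = 124 kips.
a = T/(0.85 f'_c b) = 124/(0.85 × 5.1 × 14.9) = 1.920 in.
M_n = T(d − a/2) = 124 × (38.6 − 0.96) = 4667.4 kip·in.
φM_n = 0.90 × 4667.4 = 4200.7 kip·in.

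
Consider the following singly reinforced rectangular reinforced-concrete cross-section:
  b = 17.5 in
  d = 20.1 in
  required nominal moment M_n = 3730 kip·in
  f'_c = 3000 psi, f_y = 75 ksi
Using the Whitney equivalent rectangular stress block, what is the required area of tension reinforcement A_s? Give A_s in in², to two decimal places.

A_s ≈ 2.80 in²

From M_n = 0.85 f'_c a b (d − a/2):
a = d − √(d² − 2M_n/(0.85 f'_c b)) = 20.1 − √(20.1² − 2 × 3730/(0.85 × 3 × 17.5)) = 4.710 in.
A_s = 0.85 f'_c a b / f_y = 0.85 × 3 × 4.710 × 17.5 / 75 = 2.802 in².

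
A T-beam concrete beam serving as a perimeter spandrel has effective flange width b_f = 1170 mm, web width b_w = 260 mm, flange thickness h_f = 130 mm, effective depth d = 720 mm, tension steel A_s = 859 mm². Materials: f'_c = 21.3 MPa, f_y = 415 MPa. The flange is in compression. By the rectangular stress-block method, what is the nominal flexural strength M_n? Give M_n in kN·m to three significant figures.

Tension: T = A_s f_y = 859 × 415 = 356485 N.
Try a within the flange: a = T/(0.85 f'_c b_f) = 356485/(0.85 × 21.3 × 1170) = 16.83 mm.
Since a = 16.83 ≤ h_f = 130 mm, the stress block lies entirely in the flange; analyse as a rectangular beam of width b_f.
M_n = T(d − a/2) = 356485 × (720 − 8.415) = 253.67 × 10⁶ N·mm.
M_n = 253.67 kN·m.

M_n ≈ 254 kN·m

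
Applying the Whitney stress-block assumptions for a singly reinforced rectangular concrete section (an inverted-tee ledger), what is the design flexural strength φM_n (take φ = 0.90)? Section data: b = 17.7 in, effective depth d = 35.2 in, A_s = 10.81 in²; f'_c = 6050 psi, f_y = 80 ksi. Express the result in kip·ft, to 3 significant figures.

T = A_s f_y = 10.81 × 80 = 864.8 kips.
a = T/(0.85 f'_c b) = 864.8/(0.85 × 6.05 × 17.7) = 9.501 in.
M_n = T(d − a/2) = 864.8 × (35.2 − 4.7505) = 26332.7 kip·in = 26332.7/12 = 2194.39 kip·ft.
φM_n = 0.90 × 2194.39 = 1974.95 kip·ft.

φM_n ≈ 1970 kip·ft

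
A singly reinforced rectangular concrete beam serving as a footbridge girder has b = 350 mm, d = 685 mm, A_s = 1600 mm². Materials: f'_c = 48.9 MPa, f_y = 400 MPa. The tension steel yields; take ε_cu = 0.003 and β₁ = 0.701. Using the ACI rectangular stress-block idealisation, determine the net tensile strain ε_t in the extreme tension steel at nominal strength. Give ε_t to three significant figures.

a = A_s f_y/(0.85 f'_c b) = 43.99 mm.
β₁ = 0.701, so c = a/β₁ = 43.99/0.701 = 62.75 mm.
From the linear strain diagram with ε_cu = 0.003: ε_t = 0.003 (d − c)/c = 0.003 × (685 − 62.75)/62.75 = 0.0297.
Since ε_t ≥ 0.005, the section is tension-controlled.

ε_t ≈ 0.0297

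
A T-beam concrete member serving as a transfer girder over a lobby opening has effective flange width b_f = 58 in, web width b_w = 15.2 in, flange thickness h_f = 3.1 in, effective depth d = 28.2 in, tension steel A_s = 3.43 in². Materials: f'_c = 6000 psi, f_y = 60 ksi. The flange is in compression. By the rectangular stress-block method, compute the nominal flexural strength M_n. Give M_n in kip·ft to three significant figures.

M_n ≈ 478 kip·ft

Tension: T = A_s f_y = 3.43 × 60 = 205.8 kips.
Try a within the flange: a = T/(0.85 f'_c b_f) = 205.8/(0.85 × 6 × 58) = 0.696 in.
Since a = 0.696 ≤ h_f = 3.1 in, the stress block lies entirely in the flange; analyse as a rectangular beam of width b_f.
M_n = T(d − a/2) = 205.8 × (28.2 − 0.348) = 5731.9 kip·in.
M_n = 5731.9/12 = 477.66 kip·ft.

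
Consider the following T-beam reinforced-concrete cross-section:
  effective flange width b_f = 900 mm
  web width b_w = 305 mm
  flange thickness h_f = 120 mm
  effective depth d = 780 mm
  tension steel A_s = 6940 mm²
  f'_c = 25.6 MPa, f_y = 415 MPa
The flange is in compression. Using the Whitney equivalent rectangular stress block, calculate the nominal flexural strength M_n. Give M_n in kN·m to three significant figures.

Tension: T = A_s f_y = 6940 × 415 = 2880100 N.
Try a within the flange: a = T/(0.85 f'_c b_f) = 2880100/(0.85 × 25.6 × 900) = 147.06 mm.
a = 147.06 > h_f = 120 mm: the block extends into the web. Split into flange-overhang and web parts.
C_f = 0.85 f'_c (b_f − b_w) h_f = 0.85 × 25.6 × (900 − 305) × 120 = 1553664 N.
Remaining web compression depth: a_w = (T − C_f)/(0.85 f'_c b_w) = (2880100 − 1553664)/(0.85 × 25.6 × 305) = 199.86 mm.
M_n = C_f(d − h_f/2) + (T − C_f)(d − a_w/2) = 1553664 × (780 − 60) + 1326436 × (780 − 99.93) = 1118.64 + 902.07 = 2020.71 × 10⁶ N·mm.
M_n = 2020.71 kN·m.

M_n ≈ 2020 kN·m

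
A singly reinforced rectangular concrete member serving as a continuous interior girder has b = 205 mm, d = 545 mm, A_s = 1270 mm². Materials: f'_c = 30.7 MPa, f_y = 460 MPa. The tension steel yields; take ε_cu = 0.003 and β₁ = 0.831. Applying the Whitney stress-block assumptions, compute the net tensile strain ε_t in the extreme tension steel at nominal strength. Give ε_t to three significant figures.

a = A_s f_y/(0.85 f'_c b) = 109.21 mm.
β₁ = 0.831, so c = a/β₁ = 109.21/0.831 = 131.42 mm.
From the linear strain diagram with ε_cu = 0.003: ε_t = 0.003 (d − c)/c = 0.003 × (545 − 131.42)/131.42 = 0.00944.
Since ε_t ≥ 0.005, the section is tension-controlled.

ε_t ≈ 0.00944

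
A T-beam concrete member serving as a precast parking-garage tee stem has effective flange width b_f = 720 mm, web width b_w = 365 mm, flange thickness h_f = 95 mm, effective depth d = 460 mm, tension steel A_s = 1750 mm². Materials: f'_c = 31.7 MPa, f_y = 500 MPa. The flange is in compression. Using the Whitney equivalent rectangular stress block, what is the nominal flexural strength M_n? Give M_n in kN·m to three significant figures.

Tension: T = A_s f_y = 1750 × 500 = 875000 N.
Try a within the flange: a = T/(0.85 f'_c b_f) = 875000/(0.85 × 31.7 × 720) = 45.10 mm.
Since a = 45.10 ≤ h_f = 95 mm, the stress block lies entirely in the flange; analyse as a rectangular beam of width b_f.
M_n = T(d − a/2) = 875000 × (460 − 22.55) = 382.77 × 10⁶ N·mm.
M_n = 382.77 kN·m.

M_n ≈ 383 kN·m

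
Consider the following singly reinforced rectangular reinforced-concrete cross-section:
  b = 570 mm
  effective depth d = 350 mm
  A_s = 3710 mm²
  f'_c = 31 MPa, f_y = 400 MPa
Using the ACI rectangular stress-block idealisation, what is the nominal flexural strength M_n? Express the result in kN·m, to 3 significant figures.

T = A_s f_y = 3710 × 400 = 1484000 N = 1484 kN.
From C = T: a = T/(0.85 f'_c b) = 1484000/(0.85 × 31 × 570) = 98.80 mm.
M_n = T(d − a/2) = 1484 kN × (350 − 49.4) mm = 446.09 kN·m.

M_n ≈ 446 kN·m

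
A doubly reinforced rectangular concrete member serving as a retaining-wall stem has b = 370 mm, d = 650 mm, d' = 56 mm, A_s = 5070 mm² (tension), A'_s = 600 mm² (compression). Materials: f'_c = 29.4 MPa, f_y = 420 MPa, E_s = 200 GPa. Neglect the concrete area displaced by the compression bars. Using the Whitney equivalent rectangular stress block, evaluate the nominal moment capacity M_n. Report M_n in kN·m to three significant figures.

Assume both tension and compression steel yield.
Net tension couple steel: A_s − A'_s = 4470 mm².
a = (A_s − A'_s) f_y / (0.85 f'_c b) = 1877400/(0.85 × 29.4 × 370) = 203.04 mm.
c = a/β₁ = 203.04/0.84 = 241.71 mm; ε'_s = 0.003(c − d')/c = 0.0023 ≥ f_y/E_s = 0.0021, so compression steel does yield.
M_n = (A_s − A'_s) f_y (d − a/2) + A'_s f_y (d − d') = [1877400 × (650 − 101.52) + 252000 × (650 − 56)] × 10⁻⁶ = 1029.72 + 149.69 = 1179.41 kN·m.

M_n ≈ 1180 kN·m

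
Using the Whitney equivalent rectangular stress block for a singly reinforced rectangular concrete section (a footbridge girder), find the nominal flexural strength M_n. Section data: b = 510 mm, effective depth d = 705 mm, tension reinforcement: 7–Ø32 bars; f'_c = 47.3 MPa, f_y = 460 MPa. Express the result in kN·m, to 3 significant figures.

A_s = 7 × 804 = 5628 mm².
T = A_s f_y = 5628 × 460 = 2588880 N = 2588.88 kN.
From C = T: a = T/(0.85 f'_c b) = 2588880/(0.85 × 47.3 × 510) = 126.26 mm.
M_n = T(d − a/2) = 2588.88 kN × (705 − 63.13) mm = 1661.72 kN·m.

M_n ≈ 1660 kN·m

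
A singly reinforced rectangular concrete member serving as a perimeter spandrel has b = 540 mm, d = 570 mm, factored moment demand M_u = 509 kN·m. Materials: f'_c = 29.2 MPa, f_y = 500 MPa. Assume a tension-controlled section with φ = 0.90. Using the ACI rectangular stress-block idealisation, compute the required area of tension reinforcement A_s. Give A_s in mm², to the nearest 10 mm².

A_s ≈ 2130 mm²

M_n = M_u/φ = 509/0.90 = 565.556 kN·m.
With M_n = 0.85 f'_c a b (d − a/2), solve the quadratic for a:
a = d − √(d² − 2M_n/(0.85 f'_c b)) = 570 − √(570² − 2 × 565.556×10⁶/(0.85 × 29.2 × 540)) = 79.59 mm.
A_s = 0.85 f'_c a b / f_y = 0.85 × 29.2 × 79.59 × 540 / 500 = 2133.5 mm².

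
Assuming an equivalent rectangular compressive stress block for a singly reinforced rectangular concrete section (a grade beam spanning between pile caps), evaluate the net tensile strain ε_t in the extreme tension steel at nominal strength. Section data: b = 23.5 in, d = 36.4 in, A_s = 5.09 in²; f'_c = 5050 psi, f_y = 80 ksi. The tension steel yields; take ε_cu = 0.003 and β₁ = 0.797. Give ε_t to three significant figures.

ε_t ≈ 0.0186

a = A_s f_y/(0.85 f'_c b) = 4.037 in.
β₁ = 0.797, so c = a/β₁ = 4.037/0.797 = 5.065 in.
From the linear strain diagram with ε_cu = 0.003: ε_t = 0.003 (d − c)/c = 0.003 × (36.4 − 5.065)/5.065 = 0.0186.
Since ε_t ≥ 0.005, the section is tension-controlled.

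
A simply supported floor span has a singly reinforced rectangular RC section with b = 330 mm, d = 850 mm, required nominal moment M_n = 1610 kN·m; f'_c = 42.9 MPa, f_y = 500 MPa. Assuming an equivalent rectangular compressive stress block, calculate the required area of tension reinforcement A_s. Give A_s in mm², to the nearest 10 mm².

With M_n = 0.85 f'_c a b (d − a/2), solve the quadratic for a:
a = d − √(d² − 2M_n/(0.85 f'_c b)) = 850 − √(850² − 2 × 1610×10⁶/(0.85 × 42.9 × 330)) = 175.53 mm.
A_s = 0.85 f'_c a b / f_y = 0.85 × 42.9 × 175.53 × 330 / 500 = 4224.5 mm².

A_s ≈ 4220 mm²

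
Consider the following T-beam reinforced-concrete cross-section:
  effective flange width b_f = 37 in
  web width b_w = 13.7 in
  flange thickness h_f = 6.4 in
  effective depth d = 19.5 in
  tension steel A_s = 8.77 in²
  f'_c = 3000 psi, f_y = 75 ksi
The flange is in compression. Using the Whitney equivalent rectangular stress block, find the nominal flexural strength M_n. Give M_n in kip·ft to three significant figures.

M_n ≈ 876 kip·ft

Tension: T = A_s f_y = 8.77 × 75 = 657.75 kips.
Try a within the flange: a = T/(0.85 f'_c b_f) = 657.75/(0.85 × 3 × 37) = 6.971 in.
a = 6.971 > h_f = 6.4 in: the block extends into the web. Split into flange-overhang and web parts.
C_f = 0.85 f'_c (b_f − b_w) h_f = 0.85 × 3 × (37 − 13.7) × 6.4 = 380.3 kips.
Remaining web compression depth: a_w = (T − C_f)/(0.85 f'_c b_w) = (657.75 − 380.3)/(0.85 × 3 × 13.7) = 7.942 in.
M_n = C_f(d − h_f/2) + (T − C_f)(d − a_w/2) = 380.3 × (19.5 − 3.2) + 277.45 × (19.5 − 3.971) = 6198.9 + 4308.5 = 10507.4 kip·in.
M_n = 10507.4/12 = 875.62 kip·ft.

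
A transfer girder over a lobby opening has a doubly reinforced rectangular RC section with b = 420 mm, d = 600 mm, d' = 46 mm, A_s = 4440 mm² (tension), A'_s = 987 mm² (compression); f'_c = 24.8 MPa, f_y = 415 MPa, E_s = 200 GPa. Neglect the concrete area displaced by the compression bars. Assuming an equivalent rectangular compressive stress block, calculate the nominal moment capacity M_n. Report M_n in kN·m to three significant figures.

M_n ≈ 971 kN·m

Assume both tension and compression steel yield.
Net tension couple steel: A_s − A'_s = 3453 mm².
a = (A_s − A'_s) f_y / (0.85 f'_c b) = 1432995/(0.85 × 24.8 × 420) = 161.85 mm.
c = a/β₁ = 161.85/0.85 = 190.41 mm; ε'_s = 0.003(c − d')/c = 0.0023 ≥ f_y/E_s = 0.0021, so compression steel does yield.
M_n = (A_s − A'_s) f_y (d − a/2) + A'_s f_y (d − d') = [1432995 × (600 − 80.925) + 409605 × (600 − 46)] × 10⁻⁶ = 743.83 + 226.92 = 970.75 kN·m.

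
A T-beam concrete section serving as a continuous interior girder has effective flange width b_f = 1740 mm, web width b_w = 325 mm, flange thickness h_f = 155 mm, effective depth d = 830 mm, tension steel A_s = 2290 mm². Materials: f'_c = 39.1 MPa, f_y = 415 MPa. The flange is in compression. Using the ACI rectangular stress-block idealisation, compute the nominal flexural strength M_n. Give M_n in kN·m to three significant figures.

M_n ≈ 781 kN·m

Tension: T = A_s f_y = 2290 × 415 = 950350 N.
Try a within the flange: a = T/(0.85 f'_c b_f) = 950350/(0.85 × 39.1 × 1740) = 16.43 mm.
Since a = 16.43 ≤ h_f = 155 mm, the stress block lies entirely in the flange; analyse as a rectangular beam of width b_f.
M_n = T(d − a/2) = 950350 × (830 − 8.215) = 780.98 × 10⁶ N·mm.
M_n = 780.98 kN·m.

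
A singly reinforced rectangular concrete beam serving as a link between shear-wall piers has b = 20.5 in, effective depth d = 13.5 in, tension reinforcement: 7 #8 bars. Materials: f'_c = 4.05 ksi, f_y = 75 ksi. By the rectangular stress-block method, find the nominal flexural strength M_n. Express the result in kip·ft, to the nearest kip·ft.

A_s = 7 × 0.79 = 5.53 in².
T = A_s f_y = 5.53 × 75 = 414.75 kips.
a = T/(0.85 f'_c b) = 414.75/(0.85 × 4.05 × 20.5) = 5.877 in.
M_n = T(d − a/2) = 414.75 × (13.5 − 2.9385) = 4380.4 kip·in = 4380.4/12 = 365.03 kip·ft.

M_n ≈ 365 kip·ft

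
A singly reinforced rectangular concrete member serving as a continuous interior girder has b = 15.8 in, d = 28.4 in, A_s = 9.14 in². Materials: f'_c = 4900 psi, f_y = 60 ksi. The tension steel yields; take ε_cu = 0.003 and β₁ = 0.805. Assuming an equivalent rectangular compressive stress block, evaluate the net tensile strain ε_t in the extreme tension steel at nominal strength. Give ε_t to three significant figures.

a = A_s f_y/(0.85 f'_c b) = 8.333 in.
β₁ = 0.805, so c = a/β₁ = 8.333/0.805 = 10.352 in.
From the linear strain diagram with ε_cu = 0.003: ε_t = 0.003 (d − c)/c = 0.003 × (28.4 − 10.352)/10.352 = 0.00523.
Since ε_t ≥ 0.005, the section is tension-controlled.

ε_t ≈ 0.00523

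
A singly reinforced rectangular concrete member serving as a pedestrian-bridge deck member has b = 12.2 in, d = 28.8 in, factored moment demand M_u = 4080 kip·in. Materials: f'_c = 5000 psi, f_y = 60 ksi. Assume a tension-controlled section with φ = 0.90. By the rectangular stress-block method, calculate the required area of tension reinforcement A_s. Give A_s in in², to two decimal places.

M_n = M_u/φ = 4080/0.90 = 4533.33 kip·in.
From M_n = 0.85 f'_c a b (d − a/2):
a = d − √(d² − 2M_n/(0.85 f'_c b)) = 28.8 − √(28.8² − 2 × 4533.33/(0.85 × 5 × 12.2)) = 3.215 in.
A_s = 0.85 f'_c a b / f_y = 0.85 × 5 × 3.215 × 12.2 / 60 = 2.778 in².

A_s ≈ 2.78 in²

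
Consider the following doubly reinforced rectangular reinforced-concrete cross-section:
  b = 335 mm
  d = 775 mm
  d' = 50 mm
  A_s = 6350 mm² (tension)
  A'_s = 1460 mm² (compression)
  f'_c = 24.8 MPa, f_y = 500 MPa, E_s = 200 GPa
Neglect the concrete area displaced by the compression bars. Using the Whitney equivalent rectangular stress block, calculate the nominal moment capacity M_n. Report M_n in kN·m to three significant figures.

Assume both tension and compression steel yield.
Net tension couple steel: A_s − A'_s = 4890 mm².
a = (A_s − A'_s) f_y / (0.85 f'_c b) = 2445000/(0.85 × 24.8 × 335) = 346.23 mm.
c = a/β₁ = 346.23/0.85 = 407.33 mm; ε'_s = 0.003(c − d')/c = 0.0026 ≥ f_y/E_s = 0.0025, so compression steel does yield.
M_n = (A_s − A'_s) f_y (d − a/2) + A'_s f_y (d − d') = [2445000 × (775 − 173.115) + 730000 × (775 − 50)] × 10⁻⁶ = 1471.61 + 529.25 = 2000.86 kN·m.

M_n ≈ 2000 kN·m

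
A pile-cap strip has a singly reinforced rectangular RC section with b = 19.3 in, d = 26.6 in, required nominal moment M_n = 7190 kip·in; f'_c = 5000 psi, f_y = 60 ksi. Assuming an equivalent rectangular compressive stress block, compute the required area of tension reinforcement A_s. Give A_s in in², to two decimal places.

From M_n = 0.85 f'_c a b (d − a/2):
a = d − √(d² − 2M_n/(0.85 f'_c b)) = 26.6 − √(26.6² − 2 × 7190/(0.85 × 5 × 19.3)) = 3.530 in.
A_s = 0.85 f'_c a b / f_y = 0.85 × 5 × 3.530 × 19.3 / 60 = 4.826 in².

A_s ≈ 4.83 in²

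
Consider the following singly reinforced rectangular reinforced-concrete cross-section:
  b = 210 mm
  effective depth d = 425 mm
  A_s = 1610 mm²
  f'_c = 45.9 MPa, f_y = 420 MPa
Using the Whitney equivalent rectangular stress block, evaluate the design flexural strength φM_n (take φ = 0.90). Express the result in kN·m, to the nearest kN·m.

φM_n ≈ 234 kN·m

T = A_s f_y = 1610 × 420 = 676200 N = 676.2 kN.
From C = T: a = T/(0.85 f'_c b) = 676200/(0.85 × 45.9 × 210) = 82.53 mm.
M_n = T(d − a/2) = 676.2 kN × (425 − 41.265) mm = 259.48 kN·m.
φM_n = 0.90 × 259.48 = 233.53 kN·m.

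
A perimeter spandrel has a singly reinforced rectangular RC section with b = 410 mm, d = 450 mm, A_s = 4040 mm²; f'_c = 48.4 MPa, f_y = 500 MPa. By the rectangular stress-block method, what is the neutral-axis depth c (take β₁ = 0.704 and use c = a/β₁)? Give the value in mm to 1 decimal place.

T = A_s f_y = 4040 × 500 = 2020000 N = 2020 kN.
Setting C = 0.85 f'_c a b equal to T: a = 2020000/(0.85 × 48.4 × 410) = 119.758 mm.
With β₁ = 0.704, c = a/β₁ = 119.758/0.704 = 170.1 mm.

c ≈ 170.1 mm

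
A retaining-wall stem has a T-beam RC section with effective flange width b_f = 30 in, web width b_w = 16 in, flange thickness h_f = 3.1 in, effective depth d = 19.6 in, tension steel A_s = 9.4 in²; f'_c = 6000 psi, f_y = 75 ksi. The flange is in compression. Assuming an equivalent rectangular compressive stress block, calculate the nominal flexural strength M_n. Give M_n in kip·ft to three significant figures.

Tension: T = A_s f_y = 9.4 × 75 = 705 kips.
Try a within the flange: a = T/(0.85 f'_c b_f) = 705/(0.85 × 6 × 30) = 4.608 in.
a = 4.608 > h_f = 3.1 in: the block extends into the web. Split into flange-overhang and web parts.
C_f = 0.85 f'_c (b_f − b_w) h_f = 0.85 × 6 × (30 − 16) × 3.1 = 221.3 kips.
Remaining web compression depth: a_w = (T − C_f)/(0.85 f'_c b_w) = (705 − 221.3)/(0.85 × 6 × 16) = 5.928 in.
M_n = C_f(d − h_f/2) + (T − C_f)(d − a_w/2) = 221.3 × (19.6 − 1.55) + 483.7 × (19.6 − 2.964) = 3994.5 + 8046.8 = 12041.3 kip·in.
M_n = 12041.3/12 = 1003.44 kip·ft.

M_n ≈ 1000 kip·ft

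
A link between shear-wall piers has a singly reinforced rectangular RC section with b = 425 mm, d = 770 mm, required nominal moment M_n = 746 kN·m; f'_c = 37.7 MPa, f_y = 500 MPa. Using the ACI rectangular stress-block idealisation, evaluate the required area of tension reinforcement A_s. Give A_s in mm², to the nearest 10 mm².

With M_n = 0.85 f'_c a b (d − a/2), solve the quadratic for a:
a = d − √(d² − 2M_n/(0.85 f'_c b)) = 770 − √(770² − 2 × 746×10⁶/(0.85 × 37.7 × 425)) = 74.77 mm.
A_s = 0.85 f'_c a b / f_y = 0.85 × 37.7 × 74.77 × 425 / 500 = 2036.6 mm².

A_s ≈ 2040 mm²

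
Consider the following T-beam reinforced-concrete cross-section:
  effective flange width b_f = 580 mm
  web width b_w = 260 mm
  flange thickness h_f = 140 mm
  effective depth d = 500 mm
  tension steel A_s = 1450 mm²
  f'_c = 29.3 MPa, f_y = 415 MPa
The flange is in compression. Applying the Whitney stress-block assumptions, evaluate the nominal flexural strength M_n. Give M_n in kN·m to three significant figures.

Tension: T = A_s f_y = 1450 × 415 = 601750 N.
Try a within the flange: a = T/(0.85 f'_c b_f) = 601750/(0.85 × 29.3 × 580) = 41.66 mm.
Since a = 41.66 ≤ h_f = 140 mm, the stress block lies entirely in the flange; analyse as a rectangular beam of width b_f.
M_n = T(d − a/2) = 601750 × (500 − 20.83) = 288.34 × 10⁶ N·mm.
M_n = 288.34 kN·m.

M_n ≈ 288 kN·m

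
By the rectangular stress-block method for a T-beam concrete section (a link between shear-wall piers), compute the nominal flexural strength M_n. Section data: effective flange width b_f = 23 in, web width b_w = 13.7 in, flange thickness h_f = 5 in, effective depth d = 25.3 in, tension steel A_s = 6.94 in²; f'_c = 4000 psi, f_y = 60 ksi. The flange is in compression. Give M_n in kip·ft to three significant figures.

M_n ≈ 785 kip·ft

Tension: T = A_s f_y = 6.94 × 60 = 416.4 kips.
Try a within the flange: a = T/(0.85 f'_c b_f) = 416.4/(0.85 × 4 × 23) = 5.325 in.
a = 5.325 > h_f = 5 in: the block extends into the web. Split into flange-overhang and web parts.
C_f = 0.85 f'_c (b_f − b_w) h_f = 0.85 × 4 × (23 − 13.7) × 5 = 158.1 kips.
Remaining web compression depth: a_w = (T − C_f)/(0.85 f'_c b_w) = (416.4 − 158.1)/(0.85 × 4 × 13.7) = 5.545 in.
M_n = C_f(d − h_f/2) + (T − C_f)(d − a_w/2) = 158.1 × (25.3 − 2.5) + 258.3 × (25.3 − 2.7725) = 3604.7 + 5818.9 = 9423.6 kip·in.
M_n = 9423.6/12 = 785.30 kip·ft.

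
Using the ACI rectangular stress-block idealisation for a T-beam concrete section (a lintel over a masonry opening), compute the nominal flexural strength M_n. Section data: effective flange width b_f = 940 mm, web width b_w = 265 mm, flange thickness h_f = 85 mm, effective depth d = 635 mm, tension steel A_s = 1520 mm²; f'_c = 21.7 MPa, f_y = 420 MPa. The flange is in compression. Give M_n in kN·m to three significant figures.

M_n ≈ 394 kN·m

Tension: T = A_s f_y = 1520 × 420 = 638400 N.
Try a within the flange: a = T/(0.85 f'_c b_f) = 638400/(0.85 × 21.7 × 940) = 36.82 mm.
Since a = 36.82 ≤ h_f = 85 mm, the stress block lies entirely in the flange; analyse as a rectangular beam of width b_f.
M_n = T(d − a/2) = 638400 × (635 − 18.41) = 393.63 × 10⁶ N·mm.
M_n = 393.63 kN·m.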